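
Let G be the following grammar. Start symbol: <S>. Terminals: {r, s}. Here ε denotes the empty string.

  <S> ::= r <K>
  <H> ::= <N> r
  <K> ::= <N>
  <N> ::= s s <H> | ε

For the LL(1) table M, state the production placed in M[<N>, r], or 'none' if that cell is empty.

FIRST(<S>) = {r}
FIRST(<N>) = {ε, s}
FIRST(<H>) = {r, s}  (via <N> r)
FIRST(<K>) = {ε, s}  (via <N>)
FOLLOW(<S>) includes $ since <S> is the start symbol.
FOLLOW(<K>): in <S>::=r <K>, the suffix after <K> is empty, so FOLLOW(<K>) ⊇ FOLLOW(<S>) = {$}. Thus FOLLOW(<K>) = {$}.
FOLLOW(<N>): in <H>::=<N> r, <N> is followed by r with FIRST {r}; in <K>::=<N>, the suffix after <N> is empty, so FOLLOW(<N>) ⊇ FOLLOW(<K>) = {$}. Thus FOLLOW(<N>) = {$, r}.
For <N> ::= s s <H>: FIRST(s s <H>) = {s}, so it goes in M[<N>, t] for t ∈ {s}.
For <N> ::= ε: FIRST(ε) = {ε}, so it goes in M[<N>, t] for t ∈ {}; since ε ∈ FIRST, also for every t ∈ FOLLOW(<N>) = {$, r}.

<N> ::= ε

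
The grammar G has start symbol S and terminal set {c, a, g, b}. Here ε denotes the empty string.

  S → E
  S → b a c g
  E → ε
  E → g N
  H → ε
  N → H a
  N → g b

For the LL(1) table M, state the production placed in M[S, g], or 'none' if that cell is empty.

FIRST(E): from E→ε we get {ε}; from E→g N we get {g}. So FIRST(E) = {ε, g}.
FIRST(H): from H→ε we get {ε}. So FIRST(H) = {ε}.
FIRST(S): from S→E we get {ε, g}; from S→b a c g we get {b}. So FIRST(S) = {ε, b, g}.
FIRST(N): from N→H a we get {a}; from N→g b we get {g}. So FIRST(N) = {a, g}.
FOLLOW(S) includes $ since S is the start symbol.
FOLLOW(S): S appears on no right-hand side. Thus FOLLOW(S) = {$}.
For S → E: FIRST(E) = {ε, g}, so it goes in M[S, t] for t ∈ {g}; since ε ∈ FIRST, also for every t ∈ FOLLOW(S) = {$}.
For S → b a c g: FIRST(b a c g) = {b}, so it goes in M[S, t] for t ∈ {b}.

S → E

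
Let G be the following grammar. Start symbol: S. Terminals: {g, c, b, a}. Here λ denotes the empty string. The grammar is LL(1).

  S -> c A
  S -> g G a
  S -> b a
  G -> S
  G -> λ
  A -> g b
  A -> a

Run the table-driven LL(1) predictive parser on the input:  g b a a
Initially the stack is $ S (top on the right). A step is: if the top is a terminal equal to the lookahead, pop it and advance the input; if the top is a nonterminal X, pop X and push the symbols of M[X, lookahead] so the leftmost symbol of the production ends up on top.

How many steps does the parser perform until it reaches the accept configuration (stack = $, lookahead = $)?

7

step 1: stack=$ S  input=g b a a $  — expand S -> g G a
step 2: stack=$ a G g  input=g b a a $  — match g
step 3: stack=$ a G  input=b a a $  — expand G -> S
step 4: stack=$ a S  input=b a a $  — expand S -> b a
step 5: stack=$ a a b  input=b a a $  — match b
step 6: stack=$ a a  input=a a $  — match a
step 7: stack=$ a  input=a $  — match a
Accept reached after 7 steps.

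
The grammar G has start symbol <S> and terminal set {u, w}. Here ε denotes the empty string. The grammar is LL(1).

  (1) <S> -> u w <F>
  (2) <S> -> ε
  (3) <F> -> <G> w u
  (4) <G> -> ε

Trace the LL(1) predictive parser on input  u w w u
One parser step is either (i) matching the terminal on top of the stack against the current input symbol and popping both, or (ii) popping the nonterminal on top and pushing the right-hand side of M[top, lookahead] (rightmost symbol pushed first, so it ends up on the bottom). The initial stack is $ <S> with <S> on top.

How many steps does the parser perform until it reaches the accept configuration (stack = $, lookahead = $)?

7

step 1: stack=$ <S>  input=u w w u $  — expand <S> -> u w <F>
step 2: stack=$ <F> w u  input=u w w u $  — match u
step 3: stack=$ <F> w  input=w w u $  — match w
step 4: stack=$ <F>  input=w u $  — expand <F> -> <G> w u
step 5: stack=$ u w <G>  input=w u $  — expand <G> -> ε
step 6: stack=$ u w  input=w u $  — match w
step 7: stack=$ u  input=u $  — match u
Accept reached after 7 steps.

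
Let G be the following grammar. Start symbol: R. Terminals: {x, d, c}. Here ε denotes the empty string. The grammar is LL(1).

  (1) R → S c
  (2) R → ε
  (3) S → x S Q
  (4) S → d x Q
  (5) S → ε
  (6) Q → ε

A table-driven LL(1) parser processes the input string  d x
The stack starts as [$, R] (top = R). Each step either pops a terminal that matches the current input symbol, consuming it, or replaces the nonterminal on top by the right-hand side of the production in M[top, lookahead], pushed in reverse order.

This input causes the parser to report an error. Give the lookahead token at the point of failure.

$

step 1: stack=$ R  input=d x $  — expand R → S c
step 2: stack=$ c S  input=d x $  — expand S → d x Q
step 3: stack=$ c Q x d  input=d x $  — match d
step 4: stack=$ c Q x  input=x $  — match x
step 5: stack=$ c Q  input=$  — error: M[Q, $] is empty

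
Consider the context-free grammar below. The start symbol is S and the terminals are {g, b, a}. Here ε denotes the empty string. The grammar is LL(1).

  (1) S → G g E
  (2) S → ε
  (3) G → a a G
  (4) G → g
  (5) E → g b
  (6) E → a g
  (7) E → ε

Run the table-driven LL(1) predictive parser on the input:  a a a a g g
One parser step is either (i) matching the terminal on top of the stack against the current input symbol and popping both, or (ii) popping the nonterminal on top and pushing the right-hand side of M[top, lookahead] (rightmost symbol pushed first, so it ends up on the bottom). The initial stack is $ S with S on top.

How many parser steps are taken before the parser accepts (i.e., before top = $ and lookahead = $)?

11

step 1: stack=$ S  input=a a a a g g $  — expand S → G g E
step 2: stack=$ E g G  input=a a a a g g $  — expand G → a a G
step 3: stack=$ E g G a a  input=a a a a g g $  — match a
step 4: stack=$ E g G a  input=a a a g g $  — match a
step 5: stack=$ E g G  input=a a g g $  — expand G → a a G
step 6: stack=$ E g G a a  input=a a g g $  — match a
step 7: stack=$ E g G a  input=a g g $  — match a
step 8: stack=$ E g G  input=g g $  — expand G → g
step 9: stack=$ E g g  input=g g $  — match g
step 10: stack=$ E g  input=g $  — match g
step 11: stack=$ E  input=$  — expand E → ε
Accept reached after 11 steps.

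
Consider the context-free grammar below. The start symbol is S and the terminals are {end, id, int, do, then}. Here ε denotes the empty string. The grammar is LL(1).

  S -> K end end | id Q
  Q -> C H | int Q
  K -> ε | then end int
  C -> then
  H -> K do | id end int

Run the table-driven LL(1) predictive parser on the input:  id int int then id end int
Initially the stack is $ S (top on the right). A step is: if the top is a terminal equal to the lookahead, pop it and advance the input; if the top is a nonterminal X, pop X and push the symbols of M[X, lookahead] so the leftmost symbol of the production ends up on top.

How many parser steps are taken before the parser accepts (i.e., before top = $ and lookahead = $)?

step 1: stack=$ S  input=id int int then id end int $  — expand S -> id Q
step 2: stack=$ Q id  input=id int int then id end int $  — match id
step 3: stack=$ Q  input=int int then id end int $  — expand Q -> int Q
step 4: stack=$ Q int  input=int int then id end int $  — match int
step 5: stack=$ Q  input=int then id end int $  — expand Q -> int Q
step 6: stack=$ Q int  input=int then id end int $  — match int
step 7: stack=$ Q  input=then id end int $  — expand Q -> C H
step 8: stack=$ H C  input=then id end int $  — expand C -> then
step 9: stack=$ H then  input=then id end int $  — match then
step 10: stack=$ H  input=id end int $  — expand H -> id end int
step 11: stack=$ int end id  input=id end int $  — match id
step 12: stack=$ int end  input=end int $  — match end
step 13: stack=$ int  input=int $  — match int
Accept reached after 13 steps.

13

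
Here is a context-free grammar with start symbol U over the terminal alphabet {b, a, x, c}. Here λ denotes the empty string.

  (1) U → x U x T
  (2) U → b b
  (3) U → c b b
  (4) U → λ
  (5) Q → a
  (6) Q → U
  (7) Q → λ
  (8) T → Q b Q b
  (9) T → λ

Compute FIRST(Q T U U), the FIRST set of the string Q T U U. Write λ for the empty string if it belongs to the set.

{λ, a, b, c, x}

FIRST(U): from U→x U x T we get {x}; from U→b b we get {b}; from U→c b b we get {c}; from U→λ we get {λ}. So FIRST(U) = {λ, b, c, x}.
FIRST(Q): from Q→a we get {a}; from Q→U we get {λ, b, c, x}; from Q→λ we get {λ}. So FIRST(Q) = {λ, a, b, c, x}.
FIRST(T): from T→Q b Q b we get {a, b, c, x}; from T→λ we get {λ}. So FIRST(T) = {λ, a, b, c, x}.
FIRST(Q T U U): take FIRST of each symbol in turn, carrying on past any symbol whose FIRST contains λ; result {λ, a, b, c, x}.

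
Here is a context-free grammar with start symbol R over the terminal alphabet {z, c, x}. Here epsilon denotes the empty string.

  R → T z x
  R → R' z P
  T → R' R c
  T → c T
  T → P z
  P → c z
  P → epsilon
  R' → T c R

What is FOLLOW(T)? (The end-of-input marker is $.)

FIRST(P) = {epsilon, c}
FIRST(R) = {c, z}  (via T z x, R' z P)
FIRST(T) = {c, z}  (via R' R c, P z)
FIRST(R') = {c, z}  (via T c R)
FOLLOW(R) includes $ since R is the start symbol.
FOLLOW(T): in R→T z x, T is followed by z x with FIRST {z}; in T→c T, the suffix after T is empty (adds nothing new); in R'→T c R, T is followed by c R with FIRST {c}. Thus FOLLOW(T) = {c, z}.
FOLLOW(R'): in R→R' z P, R' is followed by z P with FIRST {z}; in T→R' R c, R' is followed by R c with FIRST {c, z}. Thus FOLLOW(R') = {c, z}.
FOLLOW(R): in T→R' R c, R is followed by c with FIRST {c}; in R'→T c R, the suffix after R is empty, so FOLLOW(R) ⊇ FOLLOW(R') = {c, z}. Thus FOLLOW(R) = {$, c, z}.
FOLLOW(P): in R→R' z P, the suffix after P is empty, so FOLLOW(P) ⊇ FOLLOW(R) = {$, c, z}; in T→P z, P is followed by z with FIRST {z}. Thus FOLLOW(P) = {$, c, z}.

{c, z}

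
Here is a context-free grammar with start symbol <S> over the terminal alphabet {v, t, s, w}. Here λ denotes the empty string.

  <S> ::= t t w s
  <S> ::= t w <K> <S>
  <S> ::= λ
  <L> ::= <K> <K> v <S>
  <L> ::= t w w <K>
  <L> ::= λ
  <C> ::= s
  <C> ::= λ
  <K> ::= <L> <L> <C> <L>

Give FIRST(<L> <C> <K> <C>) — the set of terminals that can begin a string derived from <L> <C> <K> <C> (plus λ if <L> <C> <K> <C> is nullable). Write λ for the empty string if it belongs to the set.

{λ, s, t, v}

FIRST(<S>): from <S>::=t t w s we get {t}; from <S>::=t w <K> <S> we get {t}; from <S>::=λ we get {λ}. So FIRST(<S>) = {λ, t}.
FIRST(<C>): from <C>::=s we get {s}; from <C>::=λ we get {λ}. So FIRST(<C>) = {λ, s}.
FIRST(<L>): from <L>::=<K> <K> v <S> we get {s, t, v}; from <L>::=t w w <K> we get {t}; from <L>::=λ we get {λ}. So FIRST(<L>) = {λ, s, t, v}.
FIRST(<K>): from <K>::=<L> <L> <C> <L> we get {λ, s, t, v}. So FIRST(<K>) = {λ, s, t, v}.
FIRST(<L> <C> <K> <C>): take FIRST of each symbol in turn, carrying on past any symbol whose FIRST contains λ; result {λ, s, t, v}.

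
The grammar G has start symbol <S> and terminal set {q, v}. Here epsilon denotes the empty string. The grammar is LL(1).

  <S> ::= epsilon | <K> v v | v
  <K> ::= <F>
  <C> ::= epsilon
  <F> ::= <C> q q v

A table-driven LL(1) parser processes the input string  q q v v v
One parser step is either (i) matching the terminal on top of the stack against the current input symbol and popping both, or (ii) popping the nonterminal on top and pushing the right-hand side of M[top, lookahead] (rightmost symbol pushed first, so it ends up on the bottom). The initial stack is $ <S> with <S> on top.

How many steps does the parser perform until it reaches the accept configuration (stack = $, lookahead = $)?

9

step 1: stack=$ <S>  input=q q v v v $  — expand <S> ::= <K> v v
step 2: stack=$ v v <K>  input=q q v v v $  — expand <K> ::= <F>
step 3: stack=$ v v <F>  input=q q v v v $  — expand <F> ::= <C> q q v
step 4: stack=$ v v v q q <C>  input=q q v v v $  — expand <C> ::= epsilon
step 5: stack=$ v v v q q  input=q q v v v $  — match q
step 6: stack=$ v v v q  input=q v v v $  — match q
step 7: stack=$ v v v  input=v v v $  — match v
step 8: stack=$ v v  input=v v $  — match v
step 9: stack=$ v  input=v $  — match v
Accept reached after 9 steps.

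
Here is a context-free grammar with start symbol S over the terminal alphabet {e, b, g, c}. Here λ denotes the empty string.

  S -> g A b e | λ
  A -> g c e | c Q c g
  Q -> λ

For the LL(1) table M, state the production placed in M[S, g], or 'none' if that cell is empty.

S -> g A b e

FIRST(S): from S->g A b e we get {g}; from S->λ we get {λ}. So FIRST(S) = {λ, g}.
FIRST(A): from A->g c e we get {g}; from A->c Q c g we get {c}. So FIRST(A) = {c, g}.
FIRST(Q): from Q->λ we get {λ}. So FIRST(Q) = {λ}.
FOLLOW(S) includes $ since S is the start symbol.
FOLLOW(S): S appears on no right-hand side. Thus FOLLOW(S) = {$}.
For S -> g A b e: FIRST(g A b e) = {g}, so it goes in M[S, t] for t ∈ {g}.
For S -> λ: FIRST(λ) = {λ}, so it goes in M[S, t] for t ∈ {}; since λ ∈ FIRST, also for every t ∈ FOLLOW(S) = {$}.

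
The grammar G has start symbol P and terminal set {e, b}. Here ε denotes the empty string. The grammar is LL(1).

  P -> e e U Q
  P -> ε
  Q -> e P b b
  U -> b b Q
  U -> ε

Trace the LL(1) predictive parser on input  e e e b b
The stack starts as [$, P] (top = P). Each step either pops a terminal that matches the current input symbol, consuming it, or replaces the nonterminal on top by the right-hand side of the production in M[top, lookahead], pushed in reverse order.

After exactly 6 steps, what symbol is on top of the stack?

P

     Stack      Input        Action
  1  $ P        e e e b b $  expand P -> e e U Q
  2  $ Q U e e  e e e b b $  match e
  3  $ Q U e    e e b b $    match e
  4  $ Q U      e b b $      expand U -> ε
  5  $ Q        e b b $      expand Q -> e P b b
  6  $ b b P e  e b b $      match e
Stack after step 6: $ b b P (top = P).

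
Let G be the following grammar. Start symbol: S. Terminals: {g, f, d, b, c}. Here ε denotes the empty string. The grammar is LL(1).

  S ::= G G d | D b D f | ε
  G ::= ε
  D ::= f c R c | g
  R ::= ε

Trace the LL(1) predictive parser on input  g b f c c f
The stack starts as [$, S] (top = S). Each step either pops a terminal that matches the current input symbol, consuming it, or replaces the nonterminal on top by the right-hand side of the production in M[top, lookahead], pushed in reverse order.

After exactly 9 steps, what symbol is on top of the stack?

     Stack        Input          Action
  1  $ S          g b f c c f $  expand S ::= D b D f
  2  $ f D b D    g b f c c f $  expand D ::= g
  3  $ f D b g    g b f c c f $  match g
  4  $ f D b      b f c c f $    match b
  5  $ f D        f c c f $      expand D ::= f c R c
  6  $ f c R c f  f c c f $      match f
  7  $ f c R c    c c f $        match c
  8  $ f c R      c f $          expand R ::= ε
  9  $ f c        c f $          match c
Stack after step 9: $ f (top = f).

f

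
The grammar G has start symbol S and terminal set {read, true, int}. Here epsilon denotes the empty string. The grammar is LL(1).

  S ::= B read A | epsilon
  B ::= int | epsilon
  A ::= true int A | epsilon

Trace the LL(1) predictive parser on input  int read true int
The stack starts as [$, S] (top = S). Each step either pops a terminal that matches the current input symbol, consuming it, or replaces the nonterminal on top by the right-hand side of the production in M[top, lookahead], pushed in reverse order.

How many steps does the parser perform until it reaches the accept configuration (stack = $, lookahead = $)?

     Stack         Input                Action
  1  $ S           int read true int $  expand S ::= B read A
  2  $ A read B    int read true int $  expand B ::= int
  3  $ A read int  int read true int $  match int
  4  $ A read      read true int $      match read
  5  $ A           true int $           expand A ::= true int A
  6  $ A int true  true int $           match true
  7  $ A int       int $                match int
  8  $ A           $                    expand A ::= epsilon
Accept reached after 8 steps.

8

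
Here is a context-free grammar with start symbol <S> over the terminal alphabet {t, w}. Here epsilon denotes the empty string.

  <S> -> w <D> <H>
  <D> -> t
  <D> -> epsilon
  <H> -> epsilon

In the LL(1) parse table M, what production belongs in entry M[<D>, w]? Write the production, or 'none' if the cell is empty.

none

FIRST(<S>): from <S>->w <D> <H> we get {w}. So FIRST(<S>) = {w}.
FIRST(<D>): from <D>->t we get {t}; from <D>->epsilon we get {epsilon}. So FIRST(<D>) = {epsilon, t}.
FIRST(<H>): from <H>->epsilon we get {epsilon}. So FIRST(<H>) = {epsilon}.
FOLLOW(<S>) includes $ since <S> is the start symbol.
FOLLOW(<S>): <S> appears on no right-hand side. Thus FOLLOW(<S>) = {$}.
FOLLOW(<D>): in <S>->w <D> <H>, <D> is followed by <H> with FIRST {epsilon}; in <S>->w <D> <H>, the suffix after <D> is nullable, so FOLLOW(<D>) ⊇ FOLLOW(<S>) = {$}. Thus FOLLOW(<D>) = {$}.
For <D> -> t: FIRST(t) = {t}, so it goes in M[<D>, t] for t ∈ {t}.
For <D> -> epsilon: FIRST(epsilon) = {epsilon}, so it goes in M[<D>, t] for t ∈ {}; since epsilon ∈ FIRST, also for every t ∈ FOLLOW(<D>) = {$}.
None of these place a production in M[<D>, w].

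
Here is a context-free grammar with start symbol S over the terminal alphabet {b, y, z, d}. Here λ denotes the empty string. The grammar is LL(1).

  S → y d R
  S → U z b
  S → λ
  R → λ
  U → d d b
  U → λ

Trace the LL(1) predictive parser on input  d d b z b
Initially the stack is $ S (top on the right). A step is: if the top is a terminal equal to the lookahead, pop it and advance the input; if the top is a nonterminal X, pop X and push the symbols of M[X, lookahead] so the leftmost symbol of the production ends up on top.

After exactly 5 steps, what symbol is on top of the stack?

     Stack        Input        Action
  1  $ S          d d b z b $  expand S → U z b
  2  $ b z U      d d b z b $  expand U → d d b
  3  $ b z b d d  d d b z b $  match d
  4  $ b z b d    d b z b $    match d
  5  $ b z b      b z b $      match b
Stack after step 5: $ b z (top = z).

z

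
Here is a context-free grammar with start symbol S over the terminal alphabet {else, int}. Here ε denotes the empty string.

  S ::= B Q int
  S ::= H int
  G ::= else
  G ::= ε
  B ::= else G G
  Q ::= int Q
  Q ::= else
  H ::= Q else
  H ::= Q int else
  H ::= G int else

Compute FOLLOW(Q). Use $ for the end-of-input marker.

FIRST(G) = {ε, else}
FIRST(B) = {else}
FIRST(Q) = {else, int}
FIRST(H) = {else, int}  (via Q else, Q int else, G int else)
FIRST(S) = {else, int}  (via B Q int, H int)
FOLLOW(S) includes $ since S is the start symbol.
FOLLOW(S): S appears on no right-hand side. Thus FOLLOW(S) = {$}.
FOLLOW(B): in S::=B Q int, B is followed by Q int with FIRST {else, int}. Thus FOLLOW(B) = {else, int}.
FOLLOW(G): in B::=else G G (occurrence 1), G is followed by G with FIRST {ε, else}; in B::=else G G (occurrence 1), the suffix after G is nullable, so FOLLOW(G) ⊇ FOLLOW(B) = {else, int}; in B::=else G G (occurrence 2), the suffix after G is empty, so FOLLOW(G) ⊇ FOLLOW(B) = {else, int}; in H::=G int else, G is followed by int else with FIRST {int}. Thus FOLLOW(G) = {else, int}.
FOLLOW(Q): in S::=B Q int, Q is followed by int with FIRST {int}; in Q::=int Q, the suffix after Q is empty (adds nothing new); in H::=Q else, Q is followed by else with FIRST {else}; in H::=Q int else, Q is followed by int else with FIRST {int}. Thus FOLLOW(Q) = {else, int}.
FOLLOW(H): in S::=H int, H is followed by int with FIRST {int}. Thus FOLLOW(H) = {int}.

{else, int}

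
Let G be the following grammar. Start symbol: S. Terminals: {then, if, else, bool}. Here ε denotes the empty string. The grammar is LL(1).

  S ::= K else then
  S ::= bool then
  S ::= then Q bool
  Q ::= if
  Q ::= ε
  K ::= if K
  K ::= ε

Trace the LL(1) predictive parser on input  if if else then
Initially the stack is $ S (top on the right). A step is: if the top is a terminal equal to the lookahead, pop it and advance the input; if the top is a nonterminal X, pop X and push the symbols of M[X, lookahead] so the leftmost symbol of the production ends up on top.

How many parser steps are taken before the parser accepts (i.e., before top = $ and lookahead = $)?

8

step 1: stack=$ S  input=if if else then $  — expand S ::= K else then
step 2: stack=$ then else K  input=if if else then $  — expand K ::= if K
step 3: stack=$ then else K if  input=if if else then $  — match if
step 4: stack=$ then else K  input=if else then $  — expand K ::= if K
step 5: stack=$ then else K if  input=if else then $  — match if
step 6: stack=$ then else K  input=else then $  — expand K ::= ε
step 7: stack=$ then else  input=else then $  — match else
step 8: stack=$ then  input=then $  — match then
Accept reached after 8 steps.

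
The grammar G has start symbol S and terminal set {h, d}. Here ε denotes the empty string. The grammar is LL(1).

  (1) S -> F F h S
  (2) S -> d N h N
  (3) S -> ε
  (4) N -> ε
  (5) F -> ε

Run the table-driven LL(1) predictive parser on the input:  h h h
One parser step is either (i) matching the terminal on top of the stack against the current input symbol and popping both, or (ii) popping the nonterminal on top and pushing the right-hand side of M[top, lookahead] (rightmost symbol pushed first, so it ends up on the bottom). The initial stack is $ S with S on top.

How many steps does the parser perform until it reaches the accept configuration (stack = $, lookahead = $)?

13

      Stack      Input    Action
   1  $ S        h h h $  expand S -> F F h S
   2  $ S h F F  h h h $  expand F -> ε
   3  $ S h F    h h h $  expand F -> ε
   4  $ S h      h h h $  match h
   5  $ S        h h $    expand S -> F F h S
   6  $ S h F F  h h $    expand F -> ε
   7  $ S h F    h h $    expand F -> ε
   8  $ S h      h h $    match h
   9  $ S        h $      expand S -> F F h S
  10  $ S h F F  h $      expand F -> ε
  11  $ S h F    h $      expand F -> ε
  12  $ S h      h $      match h
  13  $ S        $        expand S -> ε
Accept reached after 13 steps.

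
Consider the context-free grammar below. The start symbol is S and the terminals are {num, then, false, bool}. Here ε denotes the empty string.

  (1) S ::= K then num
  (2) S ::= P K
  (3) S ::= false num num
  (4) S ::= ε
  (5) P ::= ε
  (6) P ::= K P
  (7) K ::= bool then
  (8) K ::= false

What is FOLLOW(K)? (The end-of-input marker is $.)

FIRST(K) = {bool, false}
FIRST(P) = {ε, bool, false}  (via K P)
FIRST(S) = {ε, bool, false}  (via K then num, P K)
FOLLOW(S) includes $ since S is the start symbol.
FOLLOW(S): S appears on no right-hand side. Thus FOLLOW(S) = {$}.
FOLLOW(P): in S::=P K, P is followed by K with FIRST {bool, false}; in P::=K P, the suffix after P is empty (adds nothing new). Thus FOLLOW(P) = {bool, false}.
FOLLOW(K): in S::=K then num, K is followed by then num with FIRST {then}; in S::=P K, the suffix after K is empty, so FOLLOW(K) ⊇ FOLLOW(S) = {$}; in P::=K P, K is followed by P with FIRST {ε, bool, false}; in P::=K P, the suffix after K is nullable, so FOLLOW(K) ⊇ FOLLOW(P) = {bool, false}. Thus FOLLOW(K) = {$, bool, false, then}.

{$, bool, false, then}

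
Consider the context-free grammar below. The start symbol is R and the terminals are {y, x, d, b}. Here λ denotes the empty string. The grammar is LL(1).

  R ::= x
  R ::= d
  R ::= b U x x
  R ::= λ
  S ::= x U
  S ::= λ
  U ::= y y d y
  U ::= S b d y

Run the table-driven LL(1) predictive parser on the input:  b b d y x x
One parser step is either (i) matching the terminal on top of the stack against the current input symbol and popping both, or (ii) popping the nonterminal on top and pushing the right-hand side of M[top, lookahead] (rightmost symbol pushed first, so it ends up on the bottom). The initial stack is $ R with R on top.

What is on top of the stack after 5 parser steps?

step 1: stack=$ R  input=b b d y x x $  — expand R ::= b U x x
step 2: stack=$ x x U b  input=b b d y x x $  — match b
step 3: stack=$ x x U  input=b d y x x $  — expand U ::= S b d y
step 4: stack=$ x x y d b S  input=b d y x x $  — expand S ::= λ
step 5: stack=$ x x y d b  input=b d y x x $  — match b
Stack after step 5: $ x x y d (top = d).

d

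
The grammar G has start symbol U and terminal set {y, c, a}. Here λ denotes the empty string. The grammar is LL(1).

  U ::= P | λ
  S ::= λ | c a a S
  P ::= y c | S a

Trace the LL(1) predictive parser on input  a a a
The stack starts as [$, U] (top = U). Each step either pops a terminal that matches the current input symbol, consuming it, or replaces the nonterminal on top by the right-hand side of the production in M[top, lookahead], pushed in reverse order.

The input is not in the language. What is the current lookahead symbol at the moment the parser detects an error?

     Stack  Input    Action
  1  $ U    a a a $  expand U ::= P
  2  $ P    a a a $  expand P ::= S a
  3  $ a S  a a a $  expand S ::= λ
  4  $ a    a a a $  match a
  5  $      a a $    error: stack empty but input remains

a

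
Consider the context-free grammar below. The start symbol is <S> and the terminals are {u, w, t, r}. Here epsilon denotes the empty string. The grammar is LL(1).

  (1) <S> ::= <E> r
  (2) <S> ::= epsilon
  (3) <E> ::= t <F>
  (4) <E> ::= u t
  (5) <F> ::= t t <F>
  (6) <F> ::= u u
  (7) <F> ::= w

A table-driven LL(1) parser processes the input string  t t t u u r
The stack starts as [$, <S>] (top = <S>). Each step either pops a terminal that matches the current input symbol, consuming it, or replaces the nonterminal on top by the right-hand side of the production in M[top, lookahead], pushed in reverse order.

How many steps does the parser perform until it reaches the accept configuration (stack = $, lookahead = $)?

step 1: stack=$ <S>  input=t t t u u r $  — expand <S> ::= <E> r
step 2: stack=$ r <E>  input=t t t u u r $  — expand <E> ::= t <F>
step 3: stack=$ r <F> t  input=t t t u u r $  — match t
step 4: stack=$ r <F>  input=t t u u r $  — expand <F> ::= t t <F>
step 5: stack=$ r <F> t t  input=t t u u r $  — match t
step 6: stack=$ r <F> t  input=t u u r $  — match t
step 7: stack=$ r <F>  input=u u r $  — expand <F> ::= u u
step 8: stack=$ r u u  input=u u r $  — match u
step 9: stack=$ r u  input=u r $  — match u
step 10: stack=$ r  input=r $  — match r
Accept reached after 10 steps.

10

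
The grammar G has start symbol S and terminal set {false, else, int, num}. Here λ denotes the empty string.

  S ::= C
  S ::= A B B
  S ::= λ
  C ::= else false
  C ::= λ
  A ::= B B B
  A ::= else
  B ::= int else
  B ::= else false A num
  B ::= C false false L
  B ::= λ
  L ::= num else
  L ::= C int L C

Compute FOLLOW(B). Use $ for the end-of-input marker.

{$, else, false, int, num}

FIRST(C): from C::=else false we get {else}; from C::=λ we get {λ}. So FIRST(C) = {λ, else}.
FIRST(B): from B::=int else we get {int}; from B::=else false A num we get {else}; from B::=C false false L we get {else, false}; from B::=λ we get {λ}. So FIRST(B) = {λ, else, false, int}.
FIRST(L): from L::=num else we get {num}; from L::=C int L C we get {else, int}. So FIRST(L) = {else, int, num}.
FIRST(A): from A::=B B B we get {λ, else, false, int}; from A::=else we get {else}. So FIRST(A) = {λ, else, false, int}.
FIRST(S): from S::=C we get {λ, else}; from S::=A B B we get {λ, else, false, int}; from S::=λ we get {λ}. So FIRST(S) = {λ, else, false, int}.
FOLLOW(S) includes $ since S is the start symbol.
FOLLOW(S): S appears on no right-hand side. Thus FOLLOW(S) = {$}.
FOLLOW(A): in S::=A B B, A is followed by B B with FIRST {λ, else, false, int}; in S::=A B B, the suffix after A is nullable, so FOLLOW(A) ⊇ FOLLOW(S) = {$}; in B::=else false A num, A is followed by num with FIRST {num}. Thus FOLLOW(A) = {$, else, false, int, num}.
FOLLOW(B): in S::=A B B (occurrence 1), B is followed by B with FIRST {λ, else, false, int}; in S::=A B B (occurrence 1), the suffix after B is nullable, so FOLLOW(B) ⊇ FOLLOW(S) = {$}; in S::=A B B (occurrence 2), the suffix after B is empty, so FOLLOW(B) ⊇ FOLLOW(S) = {$}; in A::=B B B (occurrence 1), B is followed by B B with FIRST {λ, else, false, int}; in A::=B B B (occurrence 1), the suffix after B is nullable, so FOLLOW(B) ⊇ FOLLOW(A) = {$, else, false, int, num}; in A::=B B B (occurrence 2), B is followed by B with FIRST {λ, else, false, int}; in A::=B B B (occurrence 2), the suffix after B is nullable, so FOLLOW(B) ⊇ FOLLOW(A) = {$, else, false, int, num}; in A::=B B B (occurrence 3), the suffix after B is empty, so FOLLOW(B) ⊇ FOLLOW(A) = {$, else, false, int, num}. Thus FOLLOW(B) = {$, else, false, int, num}.
FOLLOW(L): in B::=C false false L, the suffix after L is empty, so FOLLOW(L) ⊇ FOLLOW(B) = {$, else, false, int, num}; in L::=C int L C, L is followed by C with FIRST {λ, else}; in L::=C int L C, the suffix after L is nullable (adds nothing new). Thus FOLLOW(L) = {$, else, false, int, num}.
FOLLOW(C): in S::=C, the suffix after C is empty, so FOLLOW(C) ⊇ FOLLOW(S) = {$}; in B::=C false false L, C is followed by false false L with FIRST {false}; in L::=C int L C (occurrence 1), C is followed by int L C with FIRST {int}; in L::=C int L C (occurrence 2), the suffix after C is empty, so FOLLOW(C) ⊇ FOLLOW(L) = {$, else, false, int, num}. Thus FOLLOW(C) = {$, else, false, int, num}.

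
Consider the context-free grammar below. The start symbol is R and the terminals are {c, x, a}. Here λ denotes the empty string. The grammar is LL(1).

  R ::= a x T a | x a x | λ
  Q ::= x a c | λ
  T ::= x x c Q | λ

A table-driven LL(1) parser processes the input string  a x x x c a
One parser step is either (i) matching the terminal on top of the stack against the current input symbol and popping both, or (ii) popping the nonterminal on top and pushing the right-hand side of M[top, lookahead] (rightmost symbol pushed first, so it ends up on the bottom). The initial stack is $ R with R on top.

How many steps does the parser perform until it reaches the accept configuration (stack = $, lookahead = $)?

9

     Stack        Input          Action
  1  $ R          a x x x c a $  expand R ::= a x T a
  2  $ a T x a    a x x x c a $  match a
  3  $ a T x      x x x c a $    match x
  4  $ a T        x x c a $      expand T ::= x x c Q
  5  $ a Q c x x  x x c a $      match x
  6  $ a Q c x    x c a $        match x
  7  $ a Q c      c a $          match c
  8  $ a Q        a $            expand Q ::= λ
  9  $ a          a $            match a
Accept reached after 9 steps.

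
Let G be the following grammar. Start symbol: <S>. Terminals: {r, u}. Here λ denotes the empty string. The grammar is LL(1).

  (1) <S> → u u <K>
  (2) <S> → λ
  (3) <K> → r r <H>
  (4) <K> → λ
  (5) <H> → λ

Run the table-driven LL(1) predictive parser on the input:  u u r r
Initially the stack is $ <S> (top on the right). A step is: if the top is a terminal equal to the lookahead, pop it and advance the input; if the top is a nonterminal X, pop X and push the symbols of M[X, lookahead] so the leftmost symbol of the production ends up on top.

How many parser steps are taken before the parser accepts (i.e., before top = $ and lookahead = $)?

7

     Stack      Input      Action
  1  $ <S>      u u r r $  expand <S> → u u <K>
  2  $ <K> u u  u u r r $  match u
  3  $ <K> u    u r r $    match u
  4  $ <K>      r r $      expand <K> → r r <H>
  5  $ <H> r r  r r $      match r
  6  $ <H> r    r $        match r
  7  $ <H>      $          expand <H> → λ
Accept reached after 7 steps.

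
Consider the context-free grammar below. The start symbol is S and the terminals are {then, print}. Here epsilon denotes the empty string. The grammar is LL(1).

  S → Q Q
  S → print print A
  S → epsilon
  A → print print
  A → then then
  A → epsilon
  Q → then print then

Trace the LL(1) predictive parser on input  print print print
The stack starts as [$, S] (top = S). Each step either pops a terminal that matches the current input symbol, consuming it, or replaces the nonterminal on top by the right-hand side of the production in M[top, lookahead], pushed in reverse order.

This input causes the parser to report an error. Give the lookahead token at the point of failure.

$

step 1: stack=$ S  input=print print print $  — expand S → print print A
step 2: stack=$ A print print  input=print print print $  — match print
step 3: stack=$ A print  input=print print $  — match print
step 4: stack=$ A  input=print $  — expand A → print print
step 5: stack=$ print print  input=print $  — match print
step 6: stack=$ print  input=$  — error: top is terminal print but lookahead is $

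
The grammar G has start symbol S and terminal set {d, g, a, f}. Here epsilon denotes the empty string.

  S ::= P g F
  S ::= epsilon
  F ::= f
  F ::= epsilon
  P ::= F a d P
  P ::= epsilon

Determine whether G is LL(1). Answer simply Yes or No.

FIRST(S) = {epsilon, a, f, g}
FIRST(F) = {epsilon, f}
FIRST(P) = {epsilon, a, f}
FOLLOW(S) = {$}
FOLLOW(F) = {$, a}
FOLLOW(P) = {g}
Each cell of M receives at most one production.

Yes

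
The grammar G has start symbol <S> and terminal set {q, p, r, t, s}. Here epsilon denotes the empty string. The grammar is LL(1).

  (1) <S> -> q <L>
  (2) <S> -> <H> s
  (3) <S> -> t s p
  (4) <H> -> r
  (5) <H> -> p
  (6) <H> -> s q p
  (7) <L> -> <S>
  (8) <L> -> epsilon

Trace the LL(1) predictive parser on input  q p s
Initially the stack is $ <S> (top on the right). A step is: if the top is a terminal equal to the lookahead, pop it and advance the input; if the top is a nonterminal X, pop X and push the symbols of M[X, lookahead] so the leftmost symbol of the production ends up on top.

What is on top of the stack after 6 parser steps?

s

step 1: stack=$ <S>  input=q p s $  — expand <S> -> q <L>
step 2: stack=$ <L> q  input=q p s $  — match q
step 3: stack=$ <L>  input=p s $  — expand <L> -> <S>
step 4: stack=$ <S>  input=p s $  — expand <S> -> <H> s
step 5: stack=$ s <H>  input=p s $  — expand <H> -> p
step 6: stack=$ s p  input=p s $  — match p
Stack after step 6: $ s (top = s).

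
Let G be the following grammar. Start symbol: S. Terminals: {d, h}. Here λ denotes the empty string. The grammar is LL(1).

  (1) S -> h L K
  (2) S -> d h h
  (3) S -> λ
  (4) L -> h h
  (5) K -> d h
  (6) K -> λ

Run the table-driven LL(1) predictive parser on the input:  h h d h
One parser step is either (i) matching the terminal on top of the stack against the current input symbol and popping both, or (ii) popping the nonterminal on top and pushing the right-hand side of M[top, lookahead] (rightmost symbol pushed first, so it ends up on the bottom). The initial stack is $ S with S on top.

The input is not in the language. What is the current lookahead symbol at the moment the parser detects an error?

d

     Stack    Input      Action
  1  $ S      h h d h $  expand S -> h L K
  2  $ K L h  h h d h $  match h
  3  $ K L    h d h $    expand L -> h h
  4  $ K h h  h d h $    match h
  5  $ K h    d h $      error: top is terminal h but lookahead is d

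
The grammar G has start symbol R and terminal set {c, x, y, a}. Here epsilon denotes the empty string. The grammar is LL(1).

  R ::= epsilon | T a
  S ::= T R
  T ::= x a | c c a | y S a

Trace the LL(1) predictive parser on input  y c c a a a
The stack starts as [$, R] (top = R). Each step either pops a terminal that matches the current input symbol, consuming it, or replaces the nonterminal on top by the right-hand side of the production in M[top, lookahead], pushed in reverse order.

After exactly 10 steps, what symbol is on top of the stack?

a

      Stack          Input          Action
   1  $ R            y c c a a a $  expand R ::= T a
   2  $ a T          y c c a a a $  expand T ::= y S a
   3  $ a a S y      y c c a a a $  match y
   4  $ a a S        c c a a a $    expand S ::= T R
   5  $ a a R T      c c a a a $    expand T ::= c c a
   6  $ a a R a c c  c c a a a $    match c
   7  $ a a R a c    c a a a $      match c
   8  $ a a R a      a a a $        match a
   9  $ a a R        a a $          expand R ::= epsilon
  10  $ a a          a a $          match a
Stack after step 10: $ a (top = a).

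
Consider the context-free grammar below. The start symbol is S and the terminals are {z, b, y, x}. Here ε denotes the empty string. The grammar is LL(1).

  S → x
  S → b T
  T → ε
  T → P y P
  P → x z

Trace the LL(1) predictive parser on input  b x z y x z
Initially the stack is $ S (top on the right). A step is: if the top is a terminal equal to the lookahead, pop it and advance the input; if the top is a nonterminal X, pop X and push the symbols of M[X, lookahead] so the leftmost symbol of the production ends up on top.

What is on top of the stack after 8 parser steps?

x

     Stack      Input          Action
  1  $ S        b x z y x z $  expand S → b T
  2  $ T b      b x z y x z $  match b
  3  $ T        x z y x z $    expand T → P y P
  4  $ P y P    x z y x z $    expand P → x z
  5  $ P y z x  x z y x z $    match x
  6  $ P y z    z y x z $      match z
  7  $ P y      y x z $        match y
  8  $ P        x z $          expand P → x z
Stack after step 8: $ z x (top = x).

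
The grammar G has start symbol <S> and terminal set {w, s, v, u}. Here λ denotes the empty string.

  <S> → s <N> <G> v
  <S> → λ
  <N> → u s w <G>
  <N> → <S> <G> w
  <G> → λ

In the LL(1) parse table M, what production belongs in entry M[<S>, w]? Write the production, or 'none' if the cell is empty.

<S> → λ

FIRST(<S>) = {λ, s}
FIRST(<G>) = {λ}
FIRST(<N>) = {s, u, w}  (via <S> <G> w)
FOLLOW(<S>) includes $ since <S> is the start symbol.
FOLLOW(<S>): in <N>→<S> <G> w, <S> is followed by <G> w with FIRST {w}. Thus FOLLOW(<S>) = {$, w}.
For <S> → s <N> <G> v: FIRST(s <N> <G> v) = {s}, so it goes in M[<S>, t] for t ∈ {s}.
For <S> → λ: FIRST(λ) = {λ}, so it goes in M[<S>, t] for t ∈ {}; since λ ∈ FIRST, also for every t ∈ FOLLOW(<S>) = {$, w}.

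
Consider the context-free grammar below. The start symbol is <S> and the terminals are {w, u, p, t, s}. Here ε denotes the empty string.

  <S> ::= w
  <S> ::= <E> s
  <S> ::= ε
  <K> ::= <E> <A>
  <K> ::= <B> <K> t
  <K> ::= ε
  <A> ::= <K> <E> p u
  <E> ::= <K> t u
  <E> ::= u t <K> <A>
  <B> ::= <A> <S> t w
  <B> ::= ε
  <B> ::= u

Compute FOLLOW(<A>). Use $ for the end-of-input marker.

FIRST(<S>) = {ε, t, u, w}  (via <E> s)
FIRST(<K>) = {ε, t, u}  (via <E> <A>, <B> <K> t)
FIRST(<E>) = {t, u}  (via <K> t u)
FIRST(<A>) = {t, u}  (via <K> <E> p u)
FIRST(<B>) = {ε, t, u}  (via <A> <S> t w)
FOLLOW(<S>) includes $ since <S> is the start symbol.
FOLLOW(<S>): in <B>::=<A> <S> t w, <S> is followed by t w with FIRST {t}. Thus FOLLOW(<S>) = {$, t}.
FOLLOW(<K>): in <K>::=<B> <K> t, <K> is followed by t with FIRST {t}; in <A>::=<K> <E> p u, <K> is followed by <E> p u with FIRST {t, u}; in <E>::=<K> t u, <K> is followed by t u with FIRST {t}; in <E>::=u t <K> <A>, <K> is followed by <A> with FIRST {t, u}. Thus FOLLOW(<K>) = {t, u}.
FOLLOW(<E>): in <S>::=<E> s, <E> is followed by s with FIRST {s}; in <K>::=<E> <A>, <E> is followed by <A> with FIRST {t, u}; in <A>::=<K> <E> p u, <E> is followed by p u with FIRST {p}. Thus FOLLOW(<E>) = {p, s, t, u}.
FOLLOW(<A>): in <K>::=<E> <A>, the suffix after <A> is empty, so FOLLOW(<A>) ⊇ FOLLOW(<K>) = {t, u}; in <E>::=u t <K> <A>, the suffix after <A> is empty, so FOLLOW(<A>) ⊇ FOLLOW(<E>) = {p, s, t, u}; in <B>::=<A> <S> t w, <A> is followed by <S> t w with FIRST {t, u, w}. Thus FOLLOW(<A>) = {p, s, t, u, w}.
FOLLOW(<B>): in <K>::=<B> <K> t, <B> is followed by <K> t with FIRST {t, u}. Thus FOLLOW(<B>) = {t, u}.

{p, s, t, u, w}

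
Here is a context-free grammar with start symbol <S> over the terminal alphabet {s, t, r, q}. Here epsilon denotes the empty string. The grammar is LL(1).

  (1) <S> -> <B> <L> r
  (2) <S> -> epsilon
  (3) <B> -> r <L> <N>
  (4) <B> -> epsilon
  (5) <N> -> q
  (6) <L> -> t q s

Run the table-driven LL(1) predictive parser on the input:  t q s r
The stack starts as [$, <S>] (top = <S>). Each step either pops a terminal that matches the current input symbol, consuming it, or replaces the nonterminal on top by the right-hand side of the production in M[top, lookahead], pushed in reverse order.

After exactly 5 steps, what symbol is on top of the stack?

     Stack        Input      Action
  1  $ <S>        t q s r $  expand <S> -> <B> <L> r
  2  $ r <L> <B>  t q s r $  expand <B> -> epsilon
  3  $ r <L>      t q s r $  expand <L> -> t q s
  4  $ r s q t    t q s r $  match t
  5  $ r s q      q s r $    match q
Stack after step 5: $ r s (top = s).

s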